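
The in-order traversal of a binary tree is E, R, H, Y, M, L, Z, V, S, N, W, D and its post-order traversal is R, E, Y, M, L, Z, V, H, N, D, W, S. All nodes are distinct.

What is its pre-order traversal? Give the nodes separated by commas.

S, H, E, R, V, Z, L, M, Y, W, N, D

The last element of post-order is the root; it splits in-order into left and right subtrees.
Root S: left subtree has 8 nodes {E, R, H, Y, M, L, Z, V}, right has 3 {N, W, D}.
  Root H: left subtree has 2 nodes {E, R}, right has 5 {Y, M, L, Z, V}.
    Root E: left subtree has 0 nodes { }, right has 1 {R}.
    Root V: left subtree has 4 nodes {Y, M, L, Z}, right has 0 { }.
      Root Z: left subtree has 3 nodes {Y, M, L}, right has 0 { }.
        Root L: left subtree has 2 nodes {Y, M}, right has 0 { }.
          Root M: left subtree has 1 node {Y}, right has 0 { }.
  Root W: left subtree has 1 node {N}, right has 1 {D}.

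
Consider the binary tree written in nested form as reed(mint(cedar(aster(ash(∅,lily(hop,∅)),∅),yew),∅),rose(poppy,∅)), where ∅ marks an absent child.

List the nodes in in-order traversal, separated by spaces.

ash hop lily aster cedar yew mint reed poppy rose

In-order visits the left subtree, then the node, then the right subtree.
At reed: go left to mint.
  At mint: go left to cedar.
    At cedar: go left to aster.
      At aster: go left to ash.
        At ash: no left child.
        Visit ash.
        At ash: go right to lily.
          At lily: go left to hop.
            hop is a leaf — visit hop.
          Visit lily.
          At lily: no right child.
      Visit aster.
      At aster: no right child.
    Visit cedar.
    At cedar: go right to yew.
      yew is a leaf — visit yew.
  Visit mint.
  At mint: no right child.
Visit reed.
At reed: go right to rose.
  At rose: go left to poppy.
    poppy is a leaf — visit poppy.
  Visit rose.
  At rose: no right child.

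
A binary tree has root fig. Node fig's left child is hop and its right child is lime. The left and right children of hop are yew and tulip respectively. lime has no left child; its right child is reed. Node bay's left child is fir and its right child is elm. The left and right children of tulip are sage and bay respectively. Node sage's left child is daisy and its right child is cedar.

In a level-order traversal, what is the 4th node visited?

yew

Level-order visits nodes level by level from the root, left to right within each level.
Level 0: fig
Level 1: hop, lime
Level 2: yew, tulip, reed
Level 3: sage, bay
Level 4: daisy, cedar, fir, elm
Full level-order sequence: fig, hop, lime, yew, tulip, reed, sage, bay, daisy, cedar, fir, elm.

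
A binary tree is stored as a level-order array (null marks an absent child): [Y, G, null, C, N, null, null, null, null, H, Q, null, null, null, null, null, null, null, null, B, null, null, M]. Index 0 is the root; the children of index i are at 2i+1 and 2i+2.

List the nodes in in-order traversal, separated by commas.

In-order visits the left subtree, then the node, then the right subtree.
At Y: go left to G.
  At G: go left to C.
    C is a leaf — visit C.
  Visit G.
  At G: go right to N.
    At N: go left to H.
      At H: go left to B.
        B is a leaf — visit B.
      Visit H.
      At H: no right child.
    Visit N.
    At N: go right to Q.
      At Q: no left child.
      Visit Q.
      At Q: go right to M.
        M is a leaf — visit M.
Visit Y.
At Y: no right child.

C, G, B, H, N, Q, M, Y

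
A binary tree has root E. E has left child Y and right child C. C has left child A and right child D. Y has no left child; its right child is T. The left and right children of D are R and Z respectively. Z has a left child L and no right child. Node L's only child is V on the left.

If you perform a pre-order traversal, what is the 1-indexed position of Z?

8

Pre-order visits the node, then its left subtree, then its right subtree.
Visit E.
At E: go left to Y.
  Visit Y.
  At Y: no left child.
  At Y: go right to T.
    T is a leaf — visit T.
At E: go right to C.
  Visit C.
  At C: go left to A.
    A is a leaf — visit A.
  At C: go right to D.
    Visit D.
    At D: go left to R.
      R is a leaf — visit R.
    At D: go right to Z.
      Visit Z.
      At Z: go left to L.
        Visit L.
        At L: go left to V.
          V is a leaf — visit V.
        At L: no right child.
      At Z: no right child.
Full pre-order sequence: E, Y, T, C, A, D, R, Z, L, V.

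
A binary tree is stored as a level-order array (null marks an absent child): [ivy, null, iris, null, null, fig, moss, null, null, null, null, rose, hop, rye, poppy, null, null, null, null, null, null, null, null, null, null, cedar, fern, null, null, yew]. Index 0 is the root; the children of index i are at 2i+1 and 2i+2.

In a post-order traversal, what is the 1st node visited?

Post-order visits the left subtree, then the right subtree, then the node.
At ivy: no left child.
At ivy: go right to iris.
  At iris: go left to fig.
    At fig: go left to rose.
      rose is a leaf — visit rose.
    At fig: go right to hop.
      At hop: go left to cedar.
        cedar is a leaf — visit cedar.
      At hop: go right to fern.
        fern is a leaf — visit fern.
      Visit hop.
    Visit fig.
  At iris: go right to moss.
    At moss: go left to rye.
      rye is a leaf — visit rye.
    At moss: go right to poppy.
      At poppy: go left to yew.
        yew is a leaf — visit yew.
      At poppy: no right child.
      Visit poppy.
    Visit moss.
  Visit iris.
Visit ivy.
Full post-order sequence: rose, cedar, fern, hop, fig, rye, yew, poppy, moss, iris, ivy.

rose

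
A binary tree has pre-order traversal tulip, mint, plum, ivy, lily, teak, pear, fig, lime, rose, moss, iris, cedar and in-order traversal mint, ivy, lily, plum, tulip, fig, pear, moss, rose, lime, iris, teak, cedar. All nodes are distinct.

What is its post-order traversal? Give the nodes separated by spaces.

The first element of pre-order is the root; it splits in-order into left and right subtrees.
Root tulip: left subtree has 4 nodes {mint, ivy, lily, plum}, right has 8 {fig, pear, moss, rose, lime, iris, teak, cedar}.
  Root mint: left subtree has 0 nodes { }, right has 3 {ivy, lily, plum}.
    Root plum: left subtree has 2 nodes {ivy, lily}, right has 0 { }.
      Root ivy: left subtree has 0 nodes { }, right has 1 {lily}.
  Root teak: left subtree has 6 nodes {fig, pear, moss, rose, lime, iris}, right has 1 {cedar}.
    Root pear: left subtree has 1 node {fig}, right has 4 {moss, rose, lime, iris}.
      Root lime: left subtree has 2 nodes {moss, rose}, right has 1 {iris}.
        Root rose: left subtree has 1 node {moss}, right has 0 { }.

lily ivy plum mint fig moss rose iris lime pear cedar teak tulip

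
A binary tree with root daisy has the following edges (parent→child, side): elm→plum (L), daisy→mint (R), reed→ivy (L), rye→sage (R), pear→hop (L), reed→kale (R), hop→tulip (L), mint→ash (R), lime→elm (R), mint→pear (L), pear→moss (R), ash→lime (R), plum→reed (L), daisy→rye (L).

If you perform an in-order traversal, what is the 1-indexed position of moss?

In-order visits the left subtree, then the node, then the right subtree.
At daisy: go left to rye.
  At rye: no left child.
  Visit rye.
  At rye: go right to sage.
    sage is a leaf — visit sage.
Visit daisy.
At daisy: go right to mint.
  At mint: go left to pear.
    At pear: go left to hop.
      At hop: go left to tulip.
        tulip is a leaf — visit tulip.
      Visit hop.
      At hop: no right child.
    Visit pear.
    At pear: go right to moss.
      moss is a leaf — visit moss.
  Visit mint.
  At mint: go right to ash.
    At ash: no left child.
    Visit ash.
    At ash: go right to lime.
      At lime: no left child.
      Visit lime.
      At lime: go right to elm.
        At elm: go left to plum.
          At plum: go left to reed.
            At reed: go left to ivy.
              ivy is a leaf — visit ivy.
            Visit reed.
            At reed: go right to kale.
              kale is a leaf — visit kale.
          Visit plum.
          At plum: no right child.
        Visit elm.
        At elm: no right child.
Full in-order sequence: rye, sage, daisy, tulip, hop, pear, moss, mint, ash, lime, ivy, reed, kale, plum, elm.

7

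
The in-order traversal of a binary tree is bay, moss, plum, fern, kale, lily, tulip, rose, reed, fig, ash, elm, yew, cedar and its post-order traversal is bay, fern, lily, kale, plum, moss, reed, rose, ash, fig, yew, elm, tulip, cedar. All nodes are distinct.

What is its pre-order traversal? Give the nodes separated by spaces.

cedar tulip moss bay plum kale fern lily elm fig rose reed ash yew

The last element of post-order is the root; it splits in-order into left and right subtrees.
Root cedar: left subtree has 13 nodes {bay, moss, plum, fern, kale, lily, tulip, rose, reed, fig, ash, elm, yew}, right has 0 { }.
  Root tulip: left subtree has 6 nodes {bay, moss, plum, fern, kale, lily}, right has 6 {rose, reed, fig, ash, elm, yew}.
    Root moss: left subtree has 1 node {bay}, right has 4 {plum, fern, kale, lily}.
      Root plum: left subtree has 0 nodes { }, right has 3 {fern, kale, lily}.
        Root kale: left subtree has 1 node {fern}, right has 1 {lily}.
    Root elm: left subtree has 4 nodes {rose, reed, fig, ash}, right has 1 {yew}.
      Root fig: left subtree has 2 nodes {rose, reed}, right has 1 {ash}.
        Root rose: left subtree has 0 nodes { }, right has 1 {reed}.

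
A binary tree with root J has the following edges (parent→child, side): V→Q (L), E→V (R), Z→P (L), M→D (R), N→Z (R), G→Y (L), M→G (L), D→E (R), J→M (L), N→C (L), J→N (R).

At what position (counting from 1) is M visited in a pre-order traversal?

2

Pre-order visits the node, then its left subtree, then its right subtree.
Visit J.
At J: go left to M.
  Visit M.
  At M: go left to G.
    Visit G.
    At G: go left to Y.
      Y is a leaf — visit Y.
    At G: no right child.
  At M: go right to D.
    Visit D.
    At D: no left child.
    At D: go right to E.
      Visit E.
      At E: no left child.
      At E: go right to V.
        Visit V.
        At V: go left to Q.
          Q is a leaf — visit Q.
        At V: no right child.
At J: go right to N.
  Visit N.
  At N: go left to C.
    C is a leaf — visit C.
  At N: go right to Z.
    Visit Z.
    At Z: go left to P.
      P is a leaf — visit P.
    At Z: no right child.
Full pre-order sequence: J, M, G, Y, D, E, V, Q, N, C, Z, P.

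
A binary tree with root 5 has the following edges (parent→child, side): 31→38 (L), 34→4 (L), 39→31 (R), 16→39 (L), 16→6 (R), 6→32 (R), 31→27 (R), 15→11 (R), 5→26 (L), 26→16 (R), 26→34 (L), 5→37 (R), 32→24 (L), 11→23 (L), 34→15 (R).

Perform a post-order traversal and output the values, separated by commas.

Post-order visits the left subtree, then the right subtree, then the node.
At 5: go left to 26.
  At 26: go left to 34.
    At 34: go left to 4.
      4 is a leaf — visit 4.
    At 34: go right to 15.
      At 15: no left child.
      At 15: go right to 11.
        At 11: go left to 23.
          23 is a leaf — visit 23.
        At 11: no right child.
        Visit 11.
      Visit 15.
    Visit 34.
  At 26: go right to 16.
    At 16: go left to 39.
      At 39: no left child.
      At 39: go right to 31.
        At 31: go left to 38.
          38 is a leaf — visit 38.
        At 31: go right to 27.
          27 is a leaf — visit 27.
        Visit 31.
      Visit 39.
    At 16: go right to 6.
      At 6: no left child.
      At 6: go right to 32.
        At 32: go left to 24.
          24 is a leaf — visit 24.
        At 32: no right child.
        Visit 32.
      Visit 6.
    Visit 16.
  Visit 26.
At 5: go right to 37.
  37 is a leaf — visit 37.
Visit 5.

4, 23, 11, 15, 34, 38, 27, 31, 39, 24, 32, 6, 16, 26, 37, 5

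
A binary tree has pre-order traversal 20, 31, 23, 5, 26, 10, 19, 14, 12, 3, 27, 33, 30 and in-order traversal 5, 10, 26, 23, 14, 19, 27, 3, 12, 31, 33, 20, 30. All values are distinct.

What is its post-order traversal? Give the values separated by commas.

10, 26, 5, 14, 27, 3, 12, 19, 23, 33, 31, 30, 20

The first element of pre-order is the root; it splits in-order into left and right subtrees.
Root 20: left subtree has 11 nodes {5, 10, 26, 23, 14, 19, 27, 3, 12, 31, 33}, right has 1 {30}.
  Root 31: left subtree has 9 nodes {5, 10, 26, 23, 14, 19, 27, 3, 12}, right has 1 {33}.
    Root 23: left subtree has 3 nodes {5, 10, 26}, right has 5 {14, 19, 27, 3, 12}.
      Root 5: left subtree has 0 nodes { }, right has 2 {10, 26}.
        Root 26: left subtree has 1 node {10}, right has 0 { }.
      Root 19: left subtree has 1 node {14}, right has 3 {27, 3, 12}.
        Root 12: left subtree has 2 nodes {27, 3}, right has 0 { }.
          Root 3: left subtree has 1 node {27}, right has 0 { }.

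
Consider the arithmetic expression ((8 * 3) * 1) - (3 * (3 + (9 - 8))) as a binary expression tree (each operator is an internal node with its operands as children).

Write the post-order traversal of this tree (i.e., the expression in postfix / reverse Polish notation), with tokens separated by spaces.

Post-order on an expression tree gives postfix notation: for each operator, emit left operand, right operand, then the operator.

8 3 * 1 * 3 3 9 8 - + * -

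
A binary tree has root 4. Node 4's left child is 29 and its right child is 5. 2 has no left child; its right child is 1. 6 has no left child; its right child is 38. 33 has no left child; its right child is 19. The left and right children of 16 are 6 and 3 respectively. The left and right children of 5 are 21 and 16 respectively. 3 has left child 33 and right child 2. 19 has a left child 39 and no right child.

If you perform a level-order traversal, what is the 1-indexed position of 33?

Level-order visits nodes level by level from the root, left to right within each level.
Level 0: 4
Level 1: 29, 5
Level 2: 21, 16
Level 3: 6, 3
Level 4: 38, 33, 2
Level 5: 19, 1
Level 6: 39
Full level-order sequence: 4, 29, 5, 21, 16, 6, 3, 38, 33, 2, 19, 1, 39.

9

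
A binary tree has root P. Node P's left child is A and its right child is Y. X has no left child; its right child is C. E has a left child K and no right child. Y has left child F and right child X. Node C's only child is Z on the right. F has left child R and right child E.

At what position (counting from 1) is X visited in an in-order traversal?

8

In-order visits the left subtree, then the node, then the right subtree.
At P: go left to A.
  A is a leaf — visit A.
Visit P.
At P: go right to Y.
  At Y: go left to F.
    At F: go left to R.
      R is a leaf — visit R.
    Visit F.
    At F: go right to E.
      At E: go left to K.
        K is a leaf — visit K.
      Visit E.
      At E: no right child.
  Visit Y.
  At Y: go right to X.
    At X: no left child.
    Visit X.
    At X: go right to C.
      At C: no left child.
      Visit C.
      At C: go right to Z.
        Z is a leaf — visit Z.
Full in-order sequence: A, P, R, F, K, E, Y, X, C, Z.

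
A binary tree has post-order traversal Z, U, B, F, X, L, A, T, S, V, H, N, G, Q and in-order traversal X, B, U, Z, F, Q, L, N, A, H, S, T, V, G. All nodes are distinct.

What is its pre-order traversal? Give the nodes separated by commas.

The last element of post-order is the root; it splits in-order into left and right subtrees.
Root Q: left subtree has 5 nodes {X, B, U, Z, F}, right has 8 {L, N, A, H, S, T, V, G}.
  Root X: left subtree has 0 nodes { }, right has 4 {B, U, Z, F}.
    Root F: left subtree has 3 nodes {B, U, Z}, right has 0 { }.
      Root B: left subtree has 0 nodes { }, right has 2 {U, Z}.
        Root U: left subtree has 0 nodes { }, right has 1 {Z}.
  Root G: left subtree has 7 nodes {L, N, A, H, S, T, V}, right has 0 { }.
    Root N: left subtree has 1 node {L}, right has 5 {A, H, S, T, V}.
      Root H: left subtree has 1 node {A}, right has 3 {S, T, V}.
        Root V: left subtree has 2 nodes {S, T}, right has 0 { }.
          Root S: left subtree has 0 nodes { }, right has 1 {T}.

Q, X, F, B, U, Z, G, N, L, H, A, V, S, T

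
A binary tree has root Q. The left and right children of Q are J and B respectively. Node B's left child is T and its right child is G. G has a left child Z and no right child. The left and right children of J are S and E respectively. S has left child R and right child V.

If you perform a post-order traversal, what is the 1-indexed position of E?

Post-order visits the left subtree, then the right subtree, then the node.
At Q: go left to J.
  At J: go left to S.
    At S: go left to R.
      R is a leaf — visit R.
    At S: go right to V.
      V is a leaf — visit V.
    Visit S.
  At J: go right to E.
    E is a leaf — visit E.
  Visit J.
At Q: go right to B.
  At B: go left to T.
    T is a leaf — visit T.
  At B: go right to G.
    At G: go left to Z.
      Z is a leaf — visit Z.
    At G: no right child.
    Visit G.
  Visit B.
Visit Q.
Full post-order sequence: R, V, S, E, J, T, Z, G, B, Q.

4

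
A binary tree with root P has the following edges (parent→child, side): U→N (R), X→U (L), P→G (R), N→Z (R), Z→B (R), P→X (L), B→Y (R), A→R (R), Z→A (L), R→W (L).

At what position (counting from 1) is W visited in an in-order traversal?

In-order visits the left subtree, then the node, then the right subtree.
At P: go left to X.
  At X: go left to U.
    At U: no left child.
    Visit U.
    At U: go right to N.
      At N: no left child.
      Visit N.
      At N: go right to Z.
        At Z: go left to A.
          At A: no left child.
          Visit A.
          At A: go right to R.
            At R: go left to W.
              W is a leaf — visit W.
            Visit R.
            At R: no right child.
        Visit Z.
        At Z: go right to B.
          At B: no left child.
          Visit B.
          At B: go right to Y.
            Y is a leaf — visit Y.
  Visit X.
  At X: no right child.
Visit P.
At P: go right to G.
  G is a leaf — visit G.
Full in-order sequence: U, N, A, W, R, Z, B, Y, X, P, G.

4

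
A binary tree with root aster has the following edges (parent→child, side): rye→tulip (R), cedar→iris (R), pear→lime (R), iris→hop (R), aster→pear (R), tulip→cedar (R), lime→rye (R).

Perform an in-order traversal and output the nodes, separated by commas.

In-order visits the left subtree, then the node, then the right subtree.
At aster: no left child.
Visit aster.
At aster: go right to pear.
  At pear: no left child.
  Visit pear.
  At pear: go right to lime.
    At lime: no left child.
    Visit lime.
    At lime: go right to rye.
      At rye: no left child.
      Visit rye.
      At rye: go right to tulip.
        At tulip: no left child.
        Visit tulip.
        At tulip: go right to cedar.
          At cedar: no left child.
          Visit cedar.
          At cedar: go right to iris.
            At iris: no left child.
            Visit iris.
            At iris: go right to hop.
              hop is a leaf — visit hop.

aster, pear, lime, rye, tulip, cedar, iris, hop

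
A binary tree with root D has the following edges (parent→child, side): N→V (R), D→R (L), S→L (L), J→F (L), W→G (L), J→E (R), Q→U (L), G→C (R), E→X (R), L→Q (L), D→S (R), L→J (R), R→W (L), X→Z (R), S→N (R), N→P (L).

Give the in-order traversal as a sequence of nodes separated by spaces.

In-order visits the left subtree, then the node, then the right subtree.
At D: go left to R.
  At R: go left to W.
    At W: go left to G.
      At G: no left child.
      Visit G.
      At G: go right to C.
        C is a leaf — visit C.
    Visit W.
    At W: no right child.
  Visit R.
  At R: no right child.
Visit D.
At D: go right to S.
  At S: go left to L.
    At L: go left to Q.
      At Q: go left to U.
        U is a leaf — visit U.
      Visit Q.
      At Q: no right child.
    Visit L.
    At L: go right to J.
      At J: go left to F.
        F is a leaf — visit F.
      Visit J.
      At J: go right to E.
        At E: no left child.
        Visit E.
        At E: go right to X.
          At X: no left child.
          Visit X.
          At X: go right to Z.
            Z is a leaf — visit Z.
  Visit S.
  At S: go right to N.
    At N: go left to P.
      P is a leaf — visit P.
    Visit N.
    At N: go right to V.
      V is a leaf — visit V.

G C W R D U Q L F J E X Z S P N V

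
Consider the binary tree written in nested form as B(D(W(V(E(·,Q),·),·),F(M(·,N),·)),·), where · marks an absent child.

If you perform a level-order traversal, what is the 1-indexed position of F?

4

Level-order visits nodes level by level from the root, left to right within each level.
Level 0: B
Level 1: D
Level 2: W, F
Level 3: V, M
Level 4: E, N
Level 5: Q
Full level-order sequence: B, D, W, F, V, M, E, N, Q.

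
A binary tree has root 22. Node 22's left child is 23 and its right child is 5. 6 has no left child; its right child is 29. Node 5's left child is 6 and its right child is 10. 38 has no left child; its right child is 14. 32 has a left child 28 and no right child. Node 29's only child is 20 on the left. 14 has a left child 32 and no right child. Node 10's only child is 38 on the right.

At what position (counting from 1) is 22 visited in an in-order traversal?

In-order visits the left subtree, then the node, then the right subtree.
At 22: go left to 23.
  23 is a leaf — visit 23.
Visit 22.
At 22: go right to 5.
  At 5: go left to 6.
    At 6: no left child.
    Visit 6.
    At 6: go right to 29.
      At 29: go left to 20.
        20 is a leaf — visit 20.
      Visit 29.
      At 29: no right child.
  Visit 5.
  At 5: go right to 10.
    At 10: no left child.
    Visit 10.
    At 10: go right to 38.
      At 38: no left child.
      Visit 38.
      At 38: go right to 14.
        At 14: go left to 32.
          At 32: go left to 28.
            28 is a leaf — visit 28.
          Visit 32.
          At 32: no right child.
        Visit 14.
        At 14: no right child.
Full in-order sequence: 23, 22, 6, 20, 29, 5, 10, 38, 28, 32, 14.

2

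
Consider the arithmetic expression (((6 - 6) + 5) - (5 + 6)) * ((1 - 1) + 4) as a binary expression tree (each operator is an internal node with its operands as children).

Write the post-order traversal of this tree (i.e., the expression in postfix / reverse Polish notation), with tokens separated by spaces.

Post-order on an expression tree gives postfix notation: for each operator, emit left operand, right operand, then the operator.

6 6 - 5 + 5 6 + - 1 1 - 4 + *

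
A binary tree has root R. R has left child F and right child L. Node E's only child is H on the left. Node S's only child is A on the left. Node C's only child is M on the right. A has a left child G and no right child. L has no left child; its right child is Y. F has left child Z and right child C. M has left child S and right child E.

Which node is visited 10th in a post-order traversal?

Post-order visits the left subtree, then the right subtree, then the node.
At R: go left to F.
  At F: go left to Z.
    Z is a leaf — visit Z.
  At F: go right to C.
    At C: no left child.
    At C: go right to M.
      At M: go left to S.
        At S: go left to A.
          At A: go left to G.
            G is a leaf — visit G.
          At A: no right child.
          Visit A.
        At S: no right child.
        Visit S.
      At M: go right to E.
        At E: go left to H.
          H is a leaf — visit H.
        At E: no right child.
        Visit E.
      Visit M.
    Visit C.
  Visit F.
At R: go right to L.
  At L: no left child.
  At L: go right to Y.
    Y is a leaf — visit Y.
  Visit L.
Visit R.
Full post-order sequence: Z, G, A, S, H, E, M, C, F, Y, L, R.

Y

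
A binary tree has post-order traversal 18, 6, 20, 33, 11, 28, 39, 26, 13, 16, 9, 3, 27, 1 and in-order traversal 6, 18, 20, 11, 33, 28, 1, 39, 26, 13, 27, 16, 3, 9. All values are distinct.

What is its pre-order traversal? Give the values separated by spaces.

1 28 11 20 6 18 33 27 13 26 39 3 16 9

The last element of post-order is the root; it splits in-order into left and right subtrees.
Root 1: left subtree has 6 nodes {6, 18, 20, 11, 33, 28}, right has 7 {39, 26, 13, 27, 16, 3, 9}.
  Root 28: left subtree has 5 nodes {6, 18, 20, 11, 33}, right has 0 { }.
    Root 11: left subtree has 3 nodes {6, 18, 20}, right has 1 {33}.
      Root 20: left subtree has 2 nodes {6, 18}, right has 0 { }.
        Root 6: left subtree has 0 nodes { }, right has 1 {18}.
  Root 27: left subtree has 3 nodes {39, 26, 13}, right has 3 {16, 3, 9}.
    Root 13: left subtree has 2 nodes {39, 26}, right has 0 { }.
      Root 26: left subtree has 1 node {39}, right has 0 { }.
    Root 3: left subtree has 1 node {16}, right has 1 {9}.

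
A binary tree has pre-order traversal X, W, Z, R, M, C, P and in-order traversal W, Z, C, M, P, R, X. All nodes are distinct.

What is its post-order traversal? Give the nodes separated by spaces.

The first element of pre-order is the root; it splits in-order into left and right subtrees.
Root X: left subtree has 6 nodes {W, Z, C, M, P, R}, right has 0 { }.
  Root W: left subtree has 0 nodes { }, right has 5 {Z, C, M, P, R}.
    Root Z: left subtree has 0 nodes { }, right has 4 {C, M, P, R}.
      Root R: left subtree has 3 nodes {C, M, P}, right has 0 { }.
        Root M: left subtree has 1 node {C}, right has 1 {P}.

C P M R Z W X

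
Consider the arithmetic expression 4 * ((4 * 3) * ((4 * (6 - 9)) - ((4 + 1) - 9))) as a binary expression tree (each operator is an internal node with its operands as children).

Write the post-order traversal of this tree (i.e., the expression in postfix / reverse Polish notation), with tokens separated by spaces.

4 4 3 * 4 6 9 - * 4 1 + 9 - - * *

Post-order on an expression tree gives postfix notation: for each operator, emit left operand, right operand, then the operator.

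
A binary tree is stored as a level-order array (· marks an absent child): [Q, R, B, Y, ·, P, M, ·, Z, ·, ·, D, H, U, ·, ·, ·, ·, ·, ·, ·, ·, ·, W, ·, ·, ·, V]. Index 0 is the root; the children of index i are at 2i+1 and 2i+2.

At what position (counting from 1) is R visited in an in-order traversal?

3

In-order visits the left subtree, then the node, then the right subtree.
At Q: go left to R.
  At R: go left to Y.
    At Y: no left child.
    Visit Y.
    At Y: go right to Z.
      Z is a leaf — visit Z.
  Visit R.
  At R: no right child.
Visit Q.
At Q: go right to B.
  At B: go left to P.
    At P: go left to D.
      At D: go left to W.
        W is a leaf — visit W.
      Visit D.
      At D: no right child.
    Visit P.
    At P: go right to H.
      H is a leaf — visit H.
  Visit B.
  At B: go right to M.
    At M: go left to U.
      At U: go left to V.
        V is a leaf — visit V.
      Visit U.
      At U: no right child.
    Visit M.
    At M: no right child.
Full in-order sequence: Y, Z, R, Q, W, D, P, H, B, V, U, M.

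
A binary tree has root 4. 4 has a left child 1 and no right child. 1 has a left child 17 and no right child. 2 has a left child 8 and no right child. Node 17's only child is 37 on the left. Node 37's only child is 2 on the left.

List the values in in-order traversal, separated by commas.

In-order visits the left subtree, then the node, then the right subtree.
At 4: go left to 1.
  At 1: go left to 17.
    At 17: go left to 37.
      At 37: go left to 2.
        At 2: go left to 8.
          8 is a leaf — visit 8.
        Visit 2.
        At 2: no right child.
      Visit 37.
      At 37: no right child.
    Visit 17.
    At 17: no right child.
  Visit 1.
  At 1: no right child.
Visit 4.
At 4: no right child.

8, 2, 37, 17, 1, 4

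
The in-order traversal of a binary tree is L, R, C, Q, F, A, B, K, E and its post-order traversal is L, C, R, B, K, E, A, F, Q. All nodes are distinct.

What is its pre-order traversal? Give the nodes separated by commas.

The last element of post-order is the root; it splits in-order into left and right subtrees.
Root Q: left subtree has 3 nodes {L, R, C}, right has 5 {F, A, B, K, E}.
  Root R: left subtree has 1 node {L}, right has 1 {C}.
  Root F: left subtree has 0 nodes { }, right has 4 {A, B, K, E}.
    Root A: left subtree has 0 nodes { }, right has 3 {B, K, E}.
      Root E: left subtree has 2 nodes {B, K}, right has 0 { }.
        Root K: left subtree has 1 node {B}, right has 0 { }.

Q, R, L, C, F, A, E, K, B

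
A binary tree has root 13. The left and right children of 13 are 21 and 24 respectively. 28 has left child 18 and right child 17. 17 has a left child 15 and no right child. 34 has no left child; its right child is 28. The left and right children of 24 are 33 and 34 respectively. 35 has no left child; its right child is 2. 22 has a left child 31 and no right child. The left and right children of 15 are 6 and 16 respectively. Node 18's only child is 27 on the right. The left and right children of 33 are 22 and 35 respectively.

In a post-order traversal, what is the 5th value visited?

Post-order visits the left subtree, then the right subtree, then the node.
At 13: go left to 21.
  21 is a leaf — visit 21.
At 13: go right to 24.
  At 24: go left to 33.
    At 33: go left to 22.
      At 22: go left to 31.
        31 is a leaf — visit 31.
      At 22: no right child.
      Visit 22.
    At 33: go right to 35.
      At 35: no left child.
      At 35: go right to 2.
        2 is a leaf — visit 2.
      Visit 35.
    Visit 33.
  At 24: go right to 34.
    At 34: no left child.
    At 34: go right to 28.
      At 28: go left to 18.
        At 18: no left child.
        At 18: go right to 27.
          27 is a leaf — visit 27.
        Visit 18.
      At 28: go right to 17.
        At 17: go left to 15.
          At 15: go left to 6.
            6 is a leaf — visit 6.
          At 15: go right to 16.
            16 is a leaf — visit 16.
          Visit 15.
        At 17: no right child.
        Visit 17.
      Visit 28.
    Visit 34.
  Visit 24.
Visit 13.
Full post-order sequence: 21, 31, 22, 2, 35, 33, 27, 18, 6, 16, 15, 17, 28, 34, 24, 13.

35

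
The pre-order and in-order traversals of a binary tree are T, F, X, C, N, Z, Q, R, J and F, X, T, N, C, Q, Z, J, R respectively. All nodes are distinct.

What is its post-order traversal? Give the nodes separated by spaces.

X F N Q J R Z C T

The first element of pre-order is the root; it splits in-order into left and right subtrees.
Root T: left subtree has 2 nodes {F, X}, right has 6 {N, C, Q, Z, J, R}.
  Root F: left subtree has 0 nodes { }, right has 1 {X}.
  Root C: left subtree has 1 node {N}, right has 4 {Q, Z, J, R}.
    Root Z: left subtree has 1 node {Q}, right has 2 {J, R}.
      Root R: left subtree has 1 node {J}, right has 0 { }.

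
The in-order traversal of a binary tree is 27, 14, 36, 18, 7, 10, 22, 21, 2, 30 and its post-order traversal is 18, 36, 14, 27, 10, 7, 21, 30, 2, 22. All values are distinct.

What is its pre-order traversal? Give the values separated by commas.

The last element of post-order is the root; it splits in-order into left and right subtrees.
Root 22: left subtree has 6 nodes {27, 14, 36, 18, 7, 10}, right has 3 {21, 2, 30}.
  Root 7: left subtree has 4 nodes {27, 14, 36, 18}, right has 1 {10}.
    Root 27: left subtree has 0 nodes { }, right has 3 {14, 36, 18}.
      Root 14: left subtree has 0 nodes { }, right has 2 {36, 18}.
        Root 36: left subtree has 0 nodes { }, right has 1 {18}.
  Root 2: left subtree has 1 node {21}, right has 1 {30}.

22, 7, 27, 14, 36, 18, 10, 2, 21, 30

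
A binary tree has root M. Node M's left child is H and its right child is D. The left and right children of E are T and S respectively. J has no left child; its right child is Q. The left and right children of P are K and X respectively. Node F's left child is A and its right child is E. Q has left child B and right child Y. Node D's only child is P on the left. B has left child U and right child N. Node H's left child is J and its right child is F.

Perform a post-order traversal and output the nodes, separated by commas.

U, N, B, Y, Q, J, A, T, S, E, F, H, K, X, P, D, M

Post-order visits the left subtree, then the right subtree, then the node.
At M: go left to H.
  At H: go left to J.
    At J: no left child.
    At J: go right to Q.
      At Q: go left to B.
        At B: go left to U.
          U is a leaf — visit U.
        At B: go right to N.
          N is a leaf — visit N.
        Visit B.
      At Q: go right to Y.
        Y is a leaf — visit Y.
      Visit Q.
    Visit J.
  At H: go right to F.
    At F: go left to A.
      A is a leaf — visit A.
    At F: go right to E.
      At E: go left to T.
        T is a leaf — visit T.
      At E: go right to S.
        S is a leaf — visit S.
      Visit E.
    Visit F.
  Visit H.
At M: go right to D.
  At D: go left to P.
    At P: go left to K.
      K is a leaf — visit K.
    At P: go right to X.
      X is a leaf — visit X.
    Visit P.
  At D: no right child.
  Visit D.
Visit M.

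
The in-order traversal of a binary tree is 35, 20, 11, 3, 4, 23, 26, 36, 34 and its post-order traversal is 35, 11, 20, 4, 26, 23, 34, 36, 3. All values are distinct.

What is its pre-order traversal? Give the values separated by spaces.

3 20 35 11 36 23 4 26 34

The last element of post-order is the root; it splits in-order into left and right subtrees.
Root 3: left subtree has 3 nodes {35, 20, 11}, right has 5 {4, 23, 26, 36, 34}.
  Root 20: left subtree has 1 node {35}, right has 1 {11}.
  Root 36: left subtree has 3 nodes {4, 23, 26}, right has 1 {34}.
    Root 23: left subtree has 1 node {4}, right has 1 {26}.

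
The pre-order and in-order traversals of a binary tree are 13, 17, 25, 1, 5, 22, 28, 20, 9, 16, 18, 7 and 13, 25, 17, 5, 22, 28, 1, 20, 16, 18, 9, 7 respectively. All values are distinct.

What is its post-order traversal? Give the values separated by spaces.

The first element of pre-order is the root; it splits in-order into left and right subtrees.
Root 13: left subtree has 0 nodes { }, right has 11 {25, 17, 5, 22, 28, 1, 20, 16, 18, 9, 7}.
  Root 17: left subtree has 1 node {25}, right has 9 {5, 22, 28, 1, 20, 16, 18, 9, 7}.
    Root 1: left subtree has 3 nodes {5, 22, 28}, right has 5 {20, 16, 18, 9, 7}.
      Root 5: left subtree has 0 nodes { }, right has 2 {22, 28}.
        Root 22: left subtree has 0 nodes { }, right has 1 {28}.
      Root 20: left subtree has 0 nodes { }, right has 4 {16, 18, 9, 7}.
        Root 9: left subtree has 2 nodes {16, 18}, right has 1 {7}.
          Root 16: left subtree has 0 nodes { }, right has 1 {18}.

25 28 22 5 18 16 7 9 20 1 17 13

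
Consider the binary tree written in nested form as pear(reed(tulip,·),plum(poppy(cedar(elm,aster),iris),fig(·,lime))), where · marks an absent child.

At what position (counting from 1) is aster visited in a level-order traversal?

11

Level-order visits nodes level by level from the root, left to right within each level.
Level 0: pear
Level 1: reed, plum
Level 2: tulip, poppy, fig
Level 3: cedar, iris, lime
Level 4: elm, aster
Full level-order sequence: pear, reed, plum, tulip, poppy, fig, cedar, iris, lime, elm, aster.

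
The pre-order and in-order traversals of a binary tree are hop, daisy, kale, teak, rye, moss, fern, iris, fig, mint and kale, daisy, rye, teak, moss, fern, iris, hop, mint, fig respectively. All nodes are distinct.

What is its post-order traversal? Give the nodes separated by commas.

The first element of pre-order is the root; it splits in-order into left and right subtrees.
Root hop: left subtree has 7 nodes {kale, daisy, rye, teak, moss, fern, iris}, right has 2 {mint, fig}.
  Root daisy: left subtree has 1 node {kale}, right has 5 {rye, teak, moss, fern, iris}.
    Root teak: left subtree has 1 node {rye}, right has 3 {moss, fern, iris}.
      Root moss: left subtree has 0 nodes { }, right has 2 {fern, iris}.
        Root fern: left subtree has 0 nodes { }, right has 1 {iris}.
  Root fig: left subtree has 1 node {mint}, right has 0 { }.

kale, rye, iris, fern, moss, teak, daisy, mint, fig, hop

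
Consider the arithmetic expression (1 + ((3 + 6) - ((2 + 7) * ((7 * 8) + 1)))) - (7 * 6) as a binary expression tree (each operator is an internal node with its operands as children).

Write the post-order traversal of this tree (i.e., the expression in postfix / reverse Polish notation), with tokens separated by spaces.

Post-order on an expression tree gives postfix notation: for each operator, emit left operand, right operand, then the operator.

1 3 6 + 2 7 + 7 8 * 1 + * - + 7 6 * -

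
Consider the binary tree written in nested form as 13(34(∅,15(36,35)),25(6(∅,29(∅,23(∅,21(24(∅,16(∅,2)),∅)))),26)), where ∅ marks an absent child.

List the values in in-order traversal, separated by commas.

34, 36, 15, 35, 13, 6, 29, 23, 24, 16, 2, 21, 25, 26

In-order visits the left subtree, then the node, then the right subtree.
At 13: go left to 34.
  At 34: no left child.
  Visit 34.
  At 34: go right to 15.
    At 15: go left to 36.
      36 is a leaf — visit 36.
    Visit 15.
    At 15: go right to 35.
      35 is a leaf — visit 35.
Visit 13.
At 13: go right to 25.
  At 25: go left to 6.
    At 6: no left child.
    Visit 6.
    At 6: go right to 29.
      At 29: no left child.
      Visit 29.
      At 29: go right to 23.
        At 23: no left child.
        Visit 23.
        At 23: go right to 21.
          At 21: go left to 24.
            At 24: no left child.
            Visit 24.
            At 24: go right to 16.
              At 16: no left child.
              Visit 16.
              At 16: go right to 2.
                2 is a leaf — visit 2.
          Visit 21.
          At 21: no right child.
  Visit 25.
  At 25: go right to 26.
    26 is a leaf — visit 26.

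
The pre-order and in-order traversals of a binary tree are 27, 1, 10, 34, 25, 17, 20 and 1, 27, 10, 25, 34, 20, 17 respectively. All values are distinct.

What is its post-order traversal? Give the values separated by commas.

The first element of pre-order is the root; it splits in-order into left and right subtrees.
Root 27: left subtree has 1 node {1}, right has 5 {10, 25, 34, 20, 17}.
  Root 10: left subtree has 0 nodes { }, right has 4 {25, 34, 20, 17}.
    Root 34: left subtree has 1 node {25}, right has 2 {20, 17}.
      Root 17: left subtree has 1 node {20}, right has 0 { }.

1, 25, 20, 17, 34, 10, 27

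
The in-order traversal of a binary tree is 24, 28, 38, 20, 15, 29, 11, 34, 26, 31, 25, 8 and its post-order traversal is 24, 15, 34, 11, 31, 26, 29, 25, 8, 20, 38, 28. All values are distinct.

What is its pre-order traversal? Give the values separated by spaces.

28 24 38 20 8 25 29 15 26 11 34 31

The last element of post-order is the root; it splits in-order into left and right subtrees.
Root 28: left subtree has 1 node {24}, right has 10 {38, 20, 15, 29, 11, 34, 26, 31, 25, 8}.
  Root 38: left subtree has 0 nodes { }, right has 9 {20, 15, 29, 11, 34, 26, 31, 25, 8}.
    Root 20: left subtree has 0 nodes { }, right has 8 {15, 29, 11, 34, 26, 31, 25, 8}.
      Root 8: left subtree has 7 nodes {15, 29, 11, 34, 26, 31, 25}, right has 0 { }.
        Root 25: left subtree has 6 nodes {15, 29, 11, 34, 26, 31}, right has 0 { }.
          Root 29: left subtree has 1 node {15}, right has 4 {11, 34, 26, 31}.
            Root 26: left subtree has 2 nodes {11, 34}, right has 1 {31}.
              Root 11: left subtree has 0 nodes { }, right has 1 {34}.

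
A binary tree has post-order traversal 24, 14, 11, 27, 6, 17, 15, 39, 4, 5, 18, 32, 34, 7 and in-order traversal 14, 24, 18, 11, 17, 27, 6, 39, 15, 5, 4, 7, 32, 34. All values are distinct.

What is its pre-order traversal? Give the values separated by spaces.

7 18 14 24 5 39 17 11 6 27 15 4 34 32

The last element of post-order is the root; it splits in-order into left and right subtrees.
Root 7: left subtree has 11 nodes {14, 24, 18, 11, 17, 27, 6, 39, 15, 5, 4}, right has 2 {32, 34}.
  Root 18: left subtree has 2 nodes {14, 24}, right has 8 {11, 17, 27, 6, 39, 15, 5, 4}.
    Root 14: left subtree has 0 nodes { }, right has 1 {24}.
    Root 5: left subtree has 6 nodes {11, 17, 27, 6, 39, 15}, right has 1 {4}.
      Root 39: left subtree has 4 nodes {11, 17, 27, 6}, right has 1 {15}.
        Root 17: left subtree has 1 node {11}, right has 2 {27, 6}.
          Root 6: left subtree has 1 node {27}, right has 0 { }.
  Root 34: left subtree has 1 node {32}, right has 0 { }.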